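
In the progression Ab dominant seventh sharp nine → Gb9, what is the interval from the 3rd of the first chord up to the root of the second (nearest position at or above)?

The 3rd of Ab dominant seventh sharp nine is C; the root of Gb9 is Gb.
C up to Gb is 6 semitones, a half step narrower than a perfect fifth, so the interval is diminished.

diminished 5th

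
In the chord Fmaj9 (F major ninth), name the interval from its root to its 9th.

F major ninth is spelled F, A, C, E, G.
Root = F; 9th = G.
From F to G is 14 semitones, exactly the major ninth.

major ninth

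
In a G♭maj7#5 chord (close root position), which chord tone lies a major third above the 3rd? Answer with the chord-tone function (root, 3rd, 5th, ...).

Spelling the chord: G♭–B♭–D–F.
The 3rd is B♭. A major third above B♭ is D.
D is the chord's 5th.

5th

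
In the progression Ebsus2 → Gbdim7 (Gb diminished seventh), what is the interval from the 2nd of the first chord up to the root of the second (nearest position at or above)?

m2

The 2nd of Ebsus2 is F; the root of Gbdim7 (Gb diminished seventh) is Gb.
2 letter names make it a second; at 1 semitone (a half step narrower than major) the quality is minor.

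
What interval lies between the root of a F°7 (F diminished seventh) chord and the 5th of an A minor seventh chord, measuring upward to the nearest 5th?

major seventh

F°7 (F diminished seventh) has F as its root, and A minor seventh has E as its 5th.
F up to E spans 7 letter names and 11 semitones — a major seventh.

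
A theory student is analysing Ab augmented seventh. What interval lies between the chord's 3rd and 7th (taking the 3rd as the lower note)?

diminished fifth

Ab augmented seventh is spelled Ab–C–E–Gb.
So we need the interval from C up to Gb.
From C to Gb: 6 semitones over a fifth = diminished.
That tritone between 3rd and 7th is what gives the dominant seventh its pull toward resolution.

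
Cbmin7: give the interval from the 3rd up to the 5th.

major 3rd

The chord tones of Cbmin7 (Cb minor seventh) are Cb, Ebb, Gb, Bbb.
The 3rd is Ebb and the 5th is Gb.
Ebb up to Gb spans 3 letter names and 4 semitones — a major third.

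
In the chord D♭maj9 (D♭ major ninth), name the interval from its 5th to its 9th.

Spelling the chord: D♭-F-A♭-C-E♭.
The 5th is A♭ and the 9th is E♭.
Counting 5 letters and 7 half steps from A♭ gives a perfect fifth.

perfect fifth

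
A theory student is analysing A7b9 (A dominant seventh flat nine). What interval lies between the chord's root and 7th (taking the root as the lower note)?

minor 7th

A7b9 (A dominant seventh flat nine) is spelled A–C#–E–G–Bb.
That puts A below G.
From A to G: 10 semitones over a seventh = minor.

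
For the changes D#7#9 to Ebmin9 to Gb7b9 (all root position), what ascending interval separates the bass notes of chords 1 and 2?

diminished 2nd

The roots are D# and Eb.
2 letter names make it a second; at 0 semitones (a whole step narrower than major) the quality is diminished.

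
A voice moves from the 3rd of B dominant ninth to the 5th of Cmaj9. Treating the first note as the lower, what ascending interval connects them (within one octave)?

diminished fourth

B dominant ninth has D# as its 3rd, and Cmaj9 has G as its 5th.
4 letter names make it a fourth; at 4 semitones (a half step narrower than perfect) the quality is diminished.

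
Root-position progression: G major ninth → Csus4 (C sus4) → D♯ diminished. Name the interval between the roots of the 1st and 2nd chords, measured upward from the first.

The roots are G and C.
From G to C is 5 semitones, exactly the perfect fourth.

P4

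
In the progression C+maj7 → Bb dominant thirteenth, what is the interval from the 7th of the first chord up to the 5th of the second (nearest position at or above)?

The 7th of C+maj7 is B; the 5th of Bb dominant thirteenth is F.
B up to F is 6 semitones, a half step narrower than a perfect fifth, so the interval is diminished.

diminished fifth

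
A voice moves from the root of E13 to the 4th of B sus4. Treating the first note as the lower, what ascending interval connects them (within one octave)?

P1

E13 has E as its root, and B sus4 has E as its 4th.
Counting 1 letters and 0 half steps from E gives a perfect unison.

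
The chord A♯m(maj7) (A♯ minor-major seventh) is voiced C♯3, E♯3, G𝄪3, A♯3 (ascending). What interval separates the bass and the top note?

major 6th

The outer voices are C♯3 and A♯3.
Counting 6 letters and 9 half steps from C♯ gives a major sixth.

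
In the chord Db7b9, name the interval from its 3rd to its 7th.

The chord tones of Db7b9 (Db dominant seventh flat nine) are Db F Ab Cb Ebb.
That puts F below Cb.
F up to Cb is 6 semitones, a half step narrower than a perfect fifth, so the interval is diminished.
That tritone between 3rd and 7th is what gives the dominant seventh its pull toward resolution.

diminished 5th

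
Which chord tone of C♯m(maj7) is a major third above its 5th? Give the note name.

B#

C♯ minor-major seventh: C♯-E-G♯-B♯.
The 5th is G♯. A major third above G♯ is B♯.
B♯ is the chord's 7th.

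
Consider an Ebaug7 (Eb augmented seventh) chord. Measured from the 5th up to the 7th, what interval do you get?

Ebaug7 (Eb augmented seventh) is spelled Eb-G-B-Db.
That puts B below Db.
B up to Db is 2 semitones, a whole step narrower than a major third, so the interval is diminished.

diminished third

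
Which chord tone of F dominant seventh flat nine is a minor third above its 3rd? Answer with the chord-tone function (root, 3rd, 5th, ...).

5th

Spelling the chord: F-A-C-Eb-Gb.
The 3rd is A. A minor third above A is C.
C is the chord's 5th.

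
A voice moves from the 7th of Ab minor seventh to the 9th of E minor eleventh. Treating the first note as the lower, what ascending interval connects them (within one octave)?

augmented seventh

The 7th of Ab minor seventh is Gb; the 9th of E minor eleventh is F#.
From Gb to F#: 12 semitones over a seventh = augmented.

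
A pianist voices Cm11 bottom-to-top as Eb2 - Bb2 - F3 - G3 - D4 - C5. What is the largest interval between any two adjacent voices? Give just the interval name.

Adjacent intervals: Eb2→Bb2 = perfect fifth; Bb2→F3 = perfect fifth; F3→G3 = major second; G3→D4 = perfect fifth; D4→C5 = minor seventh.
The largest is D4 to C5, a minor seventh (10 semitones).

minor 7th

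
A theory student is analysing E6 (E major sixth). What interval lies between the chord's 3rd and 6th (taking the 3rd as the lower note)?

Spelling the chord: E–G#–B–C#.
3rd = G#; 6th = C#.
Counting 4 letters and 5 half steps from G# gives a perfect fourth.

perfect 4th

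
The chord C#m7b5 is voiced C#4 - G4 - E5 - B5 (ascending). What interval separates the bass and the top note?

minor fourteenth

The outer voices are C#4 and B5.
From C# to B: 22 semitones over a fourteenth = minor.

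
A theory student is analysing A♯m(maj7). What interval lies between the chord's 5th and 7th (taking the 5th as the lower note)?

A♯m(maj7): A♯ C♯ E♯ G𝄪.
So we need the interval from E♯ up to G𝄪.
E♯ up to G𝄪 spans 3 letter names and 4 semitones — a major third.

major third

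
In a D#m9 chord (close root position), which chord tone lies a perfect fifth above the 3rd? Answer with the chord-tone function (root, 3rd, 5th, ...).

D#m9 (D# minor ninth) is spelled D#, F#, A#, C#, E#.
The 3rd is F#. A perfect fifth above F# is C#.
C# is the chord's 7th.

7th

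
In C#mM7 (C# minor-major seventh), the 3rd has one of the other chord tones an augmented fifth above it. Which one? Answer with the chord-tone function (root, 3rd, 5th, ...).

7th

The chord tones of C# minor-major seventh are C# E G# B#.
The 3rd is E. An augmented fifth above E is B#.
B# is the chord's 7th.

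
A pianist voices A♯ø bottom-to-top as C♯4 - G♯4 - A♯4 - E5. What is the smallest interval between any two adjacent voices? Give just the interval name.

major second

Adjacent intervals: C♯4→G♯4 = perfect fifth; G♯4→A♯4 = major second; A♯4→E5 = diminished fifth.
The smallest is G♯4 to A♯4, a major second (2 semitones).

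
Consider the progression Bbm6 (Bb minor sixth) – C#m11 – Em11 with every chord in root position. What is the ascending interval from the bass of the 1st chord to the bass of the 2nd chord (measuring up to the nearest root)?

augmented second

The roots are Bb and C#.
Bb up to C# is 3 semitones, a half step wider than a major second, so the interval is augmented.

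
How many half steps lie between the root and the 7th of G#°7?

9

G#°7 is spelled G# B D F.
G# to F is a diminished seventh: 9 semitones.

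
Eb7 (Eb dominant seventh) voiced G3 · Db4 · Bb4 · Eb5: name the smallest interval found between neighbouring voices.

perfect 4th

Adjacent intervals: G3→Db4 = diminished fifth; Db4→Bb4 = major sixth; Bb4→Eb5 = perfect fourth.
The smallest is Bb4 to Eb5, a perfect fourth (5 semitones).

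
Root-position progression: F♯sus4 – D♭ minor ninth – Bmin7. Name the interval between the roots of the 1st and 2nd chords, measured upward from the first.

The roots are F♯ and D♭.
6 letter names make it a sixth; at 7 semitones (a whole step narrower than major) the quality is diminished.

d6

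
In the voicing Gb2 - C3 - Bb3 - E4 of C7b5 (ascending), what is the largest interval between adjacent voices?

minor seventh

Adjacent intervals: Gb2→C3 = augmented fourth; C3→Bb3 = minor seventh; Bb3→E4 = augmented fourth.
The largest is C3 to Bb3, a minor seventh (10 semitones).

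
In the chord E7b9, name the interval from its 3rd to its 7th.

diminished fifth

The chord tones of E7b9 are E G# B D F.
So we need the interval from G# up to D.
G# up to D is 6 semitones, a half step narrower than a perfect fifth, so the interval is diminished.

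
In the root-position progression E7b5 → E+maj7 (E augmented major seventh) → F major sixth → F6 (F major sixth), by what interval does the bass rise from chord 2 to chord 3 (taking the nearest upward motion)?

minor second

The roots are E and F.
E up to F is 1 semitone, a half step narrower than a major second, so the interval is minor.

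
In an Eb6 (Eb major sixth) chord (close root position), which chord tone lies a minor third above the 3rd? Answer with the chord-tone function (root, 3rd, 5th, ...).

Eb6 is spelled Eb, G, Bb, C.
The 3rd is G. A minor third above G is Bb.
Bb is the chord's 5th.

5th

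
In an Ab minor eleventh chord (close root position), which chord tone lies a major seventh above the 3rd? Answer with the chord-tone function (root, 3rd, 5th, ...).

9th

Abm11 (Ab minor eleventh): Ab, Cb, Eb, Gb, Bb, Db.
The 3rd is Cb. A major seventh above Cb is Bb.
Bb is the chord's 9th.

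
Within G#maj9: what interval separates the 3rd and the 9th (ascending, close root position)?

G#maj9 is spelled G#–B#–D#–F##–A#.
That puts B# below A#.
B# up to A# is 10 semitones, a half step narrower than a major seventh, so the interval is minor.

minor seventh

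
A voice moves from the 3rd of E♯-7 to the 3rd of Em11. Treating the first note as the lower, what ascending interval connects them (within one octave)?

E♯-7 has G♯ as its 3rd, and Em11 has G as its 3rd.
From G♯ to G: 11 semitones over an octave = diminished.

diminished octave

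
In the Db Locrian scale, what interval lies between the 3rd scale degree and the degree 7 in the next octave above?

P12

Spelling the Db Locrian scale: Db Ebb Fb Gb Abb Bbb Cb.
That puts Fb below Cb.
Fb up to Cb spans 12 letter names and 19 semitones — a perfect twelfth.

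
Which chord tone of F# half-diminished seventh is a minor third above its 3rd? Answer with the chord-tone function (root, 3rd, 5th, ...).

5th

The chord tones of F# half-diminished seventh are F#, A, C, E.
The 3rd is A. A minor third above A is C.
C is the chord's 5th.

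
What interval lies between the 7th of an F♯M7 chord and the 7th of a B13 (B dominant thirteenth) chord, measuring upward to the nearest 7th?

d4

The 7th of F♯M7 is E♯; the 7th of B13 (B dominant thirteenth) is A.
E♯ up to A is 4 semitones, a half step narrower than a perfect fourth, so the interval is diminished.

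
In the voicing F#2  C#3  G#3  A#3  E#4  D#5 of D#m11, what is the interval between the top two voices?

minor seventh

Those voices are E#4 and D#5.
From E# to D#: 10 semitones over a seventh = minor.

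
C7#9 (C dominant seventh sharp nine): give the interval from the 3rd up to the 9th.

major seventh

Spelling the chord: C, E, G, Bb, D#.
The 3rd is E and the 9th is D#.
From E to D# is 11 semitones, exactly the major seventh.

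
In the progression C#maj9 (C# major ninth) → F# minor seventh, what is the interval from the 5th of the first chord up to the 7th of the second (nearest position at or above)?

The 5th of C#maj9 (C# major ninth) is G#; the 7th of F# minor seventh is E.
G# up to E is 8 semitones, a half step narrower than a major sixth, so the interval is minor.

minor sixth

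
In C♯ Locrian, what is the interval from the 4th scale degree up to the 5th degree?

minor second

C♯ locrian: C♯ D E F♯ G A B.
The 4th scale degree is F♯ and the 5th scale degree is G.
From F♯ to G: 1 semitone over a second = minor.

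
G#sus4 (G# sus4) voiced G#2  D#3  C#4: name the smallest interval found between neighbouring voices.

P5

Adjacent intervals: G#2→D#3 = perfect fifth; D#3→C#4 = minor seventh.
The smallest is G#2 to D#3, a perfect fifth (7 semitones).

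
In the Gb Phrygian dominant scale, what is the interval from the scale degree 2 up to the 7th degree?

Gb phrygian dominant: Gb Abb Bb Cb Db Ebb Fb.
That puts Abb below Fb.
Counting 6 letters and 9 half steps from Abb gives a major sixth.

major sixth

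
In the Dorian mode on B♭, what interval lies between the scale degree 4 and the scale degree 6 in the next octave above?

major tenth

Spelling the Dorian mode on B♭: B♭ C D♭ E♭ F G A♭.
Scale degree 4 = E♭; scale degree 6 (up an octave) = G.
E♭ up to G spans 10 letter names and 16 semitones — a major tenth.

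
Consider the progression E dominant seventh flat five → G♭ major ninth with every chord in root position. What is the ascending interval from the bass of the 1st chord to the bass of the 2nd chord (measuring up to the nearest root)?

The roots are E and G♭.
From E to G♭: 2 semitones over a third = diminished.

diminished third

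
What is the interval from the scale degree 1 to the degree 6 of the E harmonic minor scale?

Spelling the E harmonic minor scale: E F# G A B C D#.
So we need the interval from E up to C.
6 letter names make it a sixth; at 8 semitones (a half step narrower than major) the quality is minor.

minor 6th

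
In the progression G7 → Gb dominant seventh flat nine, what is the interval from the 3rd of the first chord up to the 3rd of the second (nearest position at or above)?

diminished 8th

The 3rd of G7 is B; the 3rd of Gb dominant seventh flat nine is Bb.
From B to Bb: 11 semitones over an octave = diminished.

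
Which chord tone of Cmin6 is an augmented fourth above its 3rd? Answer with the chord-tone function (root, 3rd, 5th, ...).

6th

Cm6: C Eb G A.
The 3rd is Eb. An augmented fourth above Eb is A.
A is the chord's 6th.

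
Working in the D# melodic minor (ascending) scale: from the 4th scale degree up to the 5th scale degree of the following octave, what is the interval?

major ninth

D# melodic minor: D# E# F# G# A# B# C##.
That puts G# below A#.
G# up to A# spans 9 letter names and 14 semitones — a major ninth.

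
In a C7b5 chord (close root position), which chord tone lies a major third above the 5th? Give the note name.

Bb

Spelling the chord: C–E–G♭–B♭.
The 5th is G♭. A major third above G♭ is B♭.
B♭ is the chord's 7th.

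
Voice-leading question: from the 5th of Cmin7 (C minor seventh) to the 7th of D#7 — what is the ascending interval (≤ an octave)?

augmented fourth

The 5th of Cmin7 (C minor seventh) is G; the 7th of D#7 is C#.
G up to C# is 6 semitones, a half step wider than a perfect fourth, so the interval is augmented.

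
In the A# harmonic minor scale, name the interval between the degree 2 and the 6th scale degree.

Spelling the A# harmonic minor scale: A# B# C# D# E# F# G##.
So we need the interval from B# up to F#.
5 letter names make it a fifth; at 6 semitones (a half step narrower than perfect) the quality is diminished.

diminished fifth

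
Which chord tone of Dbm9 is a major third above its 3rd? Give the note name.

Ab

The chord tones of Db minor ninth are Db-Fb-Ab-Cb-Eb.
The 3rd is Fb. A major third above Fb is Ab.
Ab is the chord's 5th.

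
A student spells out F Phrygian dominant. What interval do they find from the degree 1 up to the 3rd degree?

Spelling F Phrygian dominant: F Gb A Bb C Db Eb.
The degree 1 is F and the degree 3 is A.
Counting 3 letters and 4 half steps from F gives a major third.

major third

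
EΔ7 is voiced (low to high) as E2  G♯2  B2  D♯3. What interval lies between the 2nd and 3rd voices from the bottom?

minor third

Those voices are G♯2 and B2.
G♯ up to B is 3 semitones, a half step narrower than a major third, so the interval is minor.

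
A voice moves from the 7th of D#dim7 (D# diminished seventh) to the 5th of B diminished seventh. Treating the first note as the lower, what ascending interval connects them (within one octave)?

The 7th of D#dim7 (D# diminished seventh) is C; the 5th of B diminished seventh is F.
From C to F is 5 semitones, exactly the perfect fourth.

P4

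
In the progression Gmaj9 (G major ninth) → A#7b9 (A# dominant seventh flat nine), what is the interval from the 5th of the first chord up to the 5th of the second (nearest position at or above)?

The 5th of Gmaj9 (G major ninth) is D; the 5th of A#7b9 (A# dominant seventh flat nine) is E#.
From D to E#: 3 semitones over a second = augmented.

augmented 2nd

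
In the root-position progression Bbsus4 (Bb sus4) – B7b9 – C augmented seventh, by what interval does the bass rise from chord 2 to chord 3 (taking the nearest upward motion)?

m2

The roots are B and C.
From B to C: 1 semitone over a second = minor.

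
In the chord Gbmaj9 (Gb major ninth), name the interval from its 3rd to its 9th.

minor seventh

Gb major ninth: Gb-Bb-Db-F-Ab.
The 3rd is Bb and the 9th is Ab.
7 letter names make it a seventh; at 10 semitones (a half step narrower than major) the quality is minor.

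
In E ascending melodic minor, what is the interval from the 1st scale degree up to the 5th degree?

Spelling E ascending melodic minor: E F♯ G A B C♯ D♯.
So we need the interval from E up to B.
E up to B spans 5 letter names and 7 semitones — a perfect fifth.

perfect 5th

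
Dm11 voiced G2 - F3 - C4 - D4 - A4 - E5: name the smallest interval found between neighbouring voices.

Adjacent intervals: G2→F3 = minor seventh; F3→C4 = perfect fifth; C4→D4 = major second; D4→A4 = perfect fifth; A4→E5 = perfect fifth.
The smallest is C4 to D4, a major second (2 semitones).

major second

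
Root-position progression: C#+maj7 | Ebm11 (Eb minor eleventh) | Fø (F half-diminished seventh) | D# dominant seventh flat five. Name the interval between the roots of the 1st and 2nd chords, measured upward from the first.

The roots are C# and Eb.
3 letter names make it a third; at 2 semitones (a whole step narrower than major) the quality is diminished.

diminished third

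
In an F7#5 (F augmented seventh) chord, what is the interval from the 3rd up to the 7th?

diminished fifth

The chord tones of F augmented seventh are F-A-C#-Eb.
So we need the interval from A up to Eb.
A up to Eb is 6 semitones, a half step narrower than a perfect fifth, so the interval is diminished.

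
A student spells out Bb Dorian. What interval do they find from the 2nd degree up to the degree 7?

minor sixth

Bb dorian: Bb C Db Eb F G Ab.
So we need the interval from C up to Ab.
From C to Ab: 8 semitones over a sixth = minor.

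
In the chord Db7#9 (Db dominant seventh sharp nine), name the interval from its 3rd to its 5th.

m3

Db7#9 (Db dominant seventh sharp nine) is spelled Db F Ab Cb E.
That puts F below Ab.
3 letter names make it a third; at 3 semitones (a half step narrower than major) the quality is minor.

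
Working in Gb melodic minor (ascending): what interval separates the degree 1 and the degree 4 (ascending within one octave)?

perfect fourth

Spelling Gb melodic minor (ascending): Gb Ab Bbb Cb Db Eb F.
Degree 1 = Gb; 4th scale degree = Cb.
Gb up to Cb spans 4 letter names and 5 semitones — a perfect fourth.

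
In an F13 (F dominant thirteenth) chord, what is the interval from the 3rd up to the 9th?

The chord tones of F dominant thirteenth are F A C Eb G D.
That puts A below G.
7 letter names make it a seventh; at 10 semitones (a half step narrower than major) the quality is minor.

m7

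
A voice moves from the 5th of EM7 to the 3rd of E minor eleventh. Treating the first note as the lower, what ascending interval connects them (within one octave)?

EM7 has B as its 5th, and E minor eleventh has G as its 3rd.
From B to G: 8 semitones over a sixth = minor.

m6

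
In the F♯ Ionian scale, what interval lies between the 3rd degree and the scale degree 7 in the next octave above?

perfect 12th

F♯ major: F♯ G♯ A♯ B C♯ D♯ E♯.
So we need the interval from A♯ up to E♯.
From A♯ to E♯ is 19 semitones, exactly the perfect twelfth.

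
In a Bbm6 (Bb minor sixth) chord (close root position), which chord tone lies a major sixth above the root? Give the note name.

Bbm6 (Bb minor sixth): Bb, Db, F, G.
The root is Bb. A major sixth above Bb is G.
G is the chord's 6th.

G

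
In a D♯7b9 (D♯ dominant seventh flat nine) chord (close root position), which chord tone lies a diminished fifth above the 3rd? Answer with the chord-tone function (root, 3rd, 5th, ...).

D♯ dominant seventh flat nine is spelled D♯, F𝄪, A♯, C♯, E.
The 3rd is F𝄪. A diminished fifth above F𝄪 is C♯.
C♯ is the chord's 7th.

7th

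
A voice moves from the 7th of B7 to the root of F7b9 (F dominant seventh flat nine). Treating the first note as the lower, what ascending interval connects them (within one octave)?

The 7th of B7 is A; the root of F7b9 (F dominant seventh flat nine) is F.
6 letter names make it a sixth; at 8 semitones (a half step narrower than major) the quality is minor.

minor sixth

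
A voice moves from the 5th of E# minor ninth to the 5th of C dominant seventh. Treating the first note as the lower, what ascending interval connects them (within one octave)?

The 5th of E# minor ninth is B#; the 5th of C dominant seventh is G.
B# up to G is 7 semitones, a whole step narrower than a major sixth, so the interval is diminished.

diminished sixth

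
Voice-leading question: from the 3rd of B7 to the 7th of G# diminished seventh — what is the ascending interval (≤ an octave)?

d3

B7 has D# as its 3rd, and G# diminished seventh has F as its 7th.
3 letter names make it a third; at 2 semitones (a whole step narrower than major) the quality is diminished.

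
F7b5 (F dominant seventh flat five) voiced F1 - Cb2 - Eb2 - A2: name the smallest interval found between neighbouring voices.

Adjacent intervals: F1→Cb2 = diminished fifth; Cb2→Eb2 = major third; Eb2→A2 = augmented fourth.
The smallest is Cb2 to Eb2, a major third (4 semitones).

major third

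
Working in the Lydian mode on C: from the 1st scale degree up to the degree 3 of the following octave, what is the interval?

C lydian: C D E F♯ G A B.
1st scale degree = C; 3rd scale degree (up an octave) = E.
From C to E is 16 semitones, exactly the major tenth.

M10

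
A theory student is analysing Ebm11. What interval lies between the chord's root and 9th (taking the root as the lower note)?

The chord tones of Ebm11 (Eb minor eleventh) are Eb Gb Bb Db F Ab.
The root is Eb and the 9th is F.
From Eb to F is 14 semitones, exactly the major ninth.

major ninth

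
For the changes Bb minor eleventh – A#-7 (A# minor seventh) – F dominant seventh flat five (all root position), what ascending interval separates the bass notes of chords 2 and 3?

The roots are A# and F.
From A# to F: 7 semitones over a sixth = diminished.

diminished sixth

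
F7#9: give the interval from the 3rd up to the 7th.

F7#9: F A C E♭ G♯.
The 3rd is A and the 7th is E♭.
From A to E♭: 6 semitones over a fifth = diminished.
This 3–7 tritone is the characteristic tension at the heart of the dominant sound.

diminished 5th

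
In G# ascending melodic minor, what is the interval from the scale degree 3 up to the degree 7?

augmented 5th

G# melodic minor: G# A# B C# D# E# F##.
Scale degree 3 = B; scale degree 7 = F##.
5 letter names make it a fifth; at 8 semitones (a half step wider than perfect) the quality is augmented.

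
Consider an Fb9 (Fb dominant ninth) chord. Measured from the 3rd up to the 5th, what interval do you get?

Spelling the chord: Fb-Ab-Cb-Ebb-Gb.
The 3rd is Ab and the 5th is Cb.
3 letter names make it a third; at 3 semitones (a half step narrower than major) the quality is minor.

minor third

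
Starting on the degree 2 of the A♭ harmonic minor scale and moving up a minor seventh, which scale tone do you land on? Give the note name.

The scale is A♭ B♭ C♭ D♭ E♭ F♭ G.
The degree 2 is B♭; a minor seventh above that is A♭ — scale degree 1.

Ab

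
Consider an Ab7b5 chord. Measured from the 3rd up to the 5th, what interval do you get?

Spelling the chord: Ab-C-Ebb-Gb.
3rd = C; 5th = Ebb.
C up to Ebb is 2 semitones, a whole step narrower than a major third, so the interval is diminished.

diminished 3rd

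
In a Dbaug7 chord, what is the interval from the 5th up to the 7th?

The chord tones of Db7#5 are Db-F-A-Cb.
That puts A below Cb.
From A to Cb: 2 semitones over a third = diminished.

diminished 3rd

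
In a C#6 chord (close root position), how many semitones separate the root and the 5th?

C#6: C#-E#-G#-A#.
C# to G# is a perfect fifth: 7 semitones.

7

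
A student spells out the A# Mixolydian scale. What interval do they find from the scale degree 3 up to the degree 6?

Spelling the A# Mixolydian scale: A# B# C## D# E# F## G#.
Scale degree 3 = C##; scale degree 6 = F##.
From C## to F## is 5 semitones, exactly the perfect fourth.

P4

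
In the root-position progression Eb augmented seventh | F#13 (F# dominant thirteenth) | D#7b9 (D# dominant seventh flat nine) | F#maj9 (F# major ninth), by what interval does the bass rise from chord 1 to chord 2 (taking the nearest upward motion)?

A2

The roots are Eb and F#.
Eb up to F# is 3 semitones, a half step wider than a major second, so the interval is augmented.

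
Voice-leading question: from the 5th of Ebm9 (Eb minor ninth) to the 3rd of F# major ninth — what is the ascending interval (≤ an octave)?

augmented seventh

The 5th of Ebm9 (Eb minor ninth) is Bb; the 3rd of F# major ninth is A#.
7 letter names make it a seventh; at 12 semitones (a half step wider than major) the quality is augmented.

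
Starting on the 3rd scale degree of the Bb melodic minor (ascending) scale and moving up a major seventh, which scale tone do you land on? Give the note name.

The scale is Bb C Db Eb F G A.
The 3rd scale degree is Db; a major seventh above that is C — scale degree 2.

C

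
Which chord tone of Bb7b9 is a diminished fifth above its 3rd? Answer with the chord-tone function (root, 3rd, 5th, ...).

Bb7b9 (Bb dominant seventh flat nine): Bb D F Ab Cb.
The 3rd is D. A diminished fifth above D is Ab.
Ab is the chord's 7th.

7th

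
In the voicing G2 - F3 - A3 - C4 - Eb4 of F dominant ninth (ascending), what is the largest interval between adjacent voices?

minor seventh

Adjacent intervals: G2→F3 = minor seventh; F3→A3 = major third; A3→C4 = minor third; C4→Eb4 = minor third.
The largest is G2 to F3, a minor seventh (10 semitones).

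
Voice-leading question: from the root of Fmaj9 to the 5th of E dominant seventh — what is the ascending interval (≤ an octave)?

augmented fourth

Fmaj9 has F as its root, and E dominant seventh has B as its 5th.
F up to B is 6 semitones, a half step wider than a perfect fourth, so the interval is augmented.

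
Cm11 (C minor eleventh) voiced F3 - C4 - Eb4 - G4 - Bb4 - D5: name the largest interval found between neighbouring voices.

Adjacent intervals: F3→C4 = perfect fifth; C4→Eb4 = minor third; Eb4→G4 = major third; G4→Bb4 = minor third; Bb4→D5 = major third.
The largest is F3 to C4, a perfect fifth (7 semitones).

perfect fifth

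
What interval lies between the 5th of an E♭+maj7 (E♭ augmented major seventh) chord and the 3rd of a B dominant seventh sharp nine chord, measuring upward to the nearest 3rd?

M3

E♭+maj7 (E♭ augmented major seventh) has B as its 5th, and B dominant seventh sharp nine has D♯ as its 3rd.
Counting 3 letters and 4 half steps from B gives a major third.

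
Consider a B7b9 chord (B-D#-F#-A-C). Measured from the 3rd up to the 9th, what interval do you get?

So we need the interval from D# up to C.
From D# to C: 9 semitones over a seventh = diminished.

diminished 7th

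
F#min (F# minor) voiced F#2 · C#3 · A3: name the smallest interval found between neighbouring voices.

Adjacent intervals: F#2→C#3 = perfect fifth; C#3→A3 = minor sixth.
The smallest is F#2 to C#3, a perfect fifth (7 semitones).

perfect fifth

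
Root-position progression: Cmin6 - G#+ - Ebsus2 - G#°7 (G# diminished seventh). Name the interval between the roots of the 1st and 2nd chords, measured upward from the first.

augmented fifth

The roots are C and G#.
C up to G# is 8 semitones, a half step wider than a perfect fifth, so the interval is augmented.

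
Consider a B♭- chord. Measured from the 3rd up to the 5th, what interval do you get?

The chord tones of B♭- (B♭ minor) are B♭, D♭, F.
The 3rd is D♭ and the 5th is F.
D♭ up to F spans 3 letter names and 4 semitones — a major third.

major 3rd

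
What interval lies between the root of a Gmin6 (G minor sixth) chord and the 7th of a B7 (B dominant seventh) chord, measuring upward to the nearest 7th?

M2

The root of Gmin6 (G minor sixth) is G; the 7th of B7 (B dominant seventh) is A.
G up to A spans 2 letter names and 2 semitones — a major second.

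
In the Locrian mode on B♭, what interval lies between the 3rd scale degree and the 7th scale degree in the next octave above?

The scale runs B♭ C♭ D♭ E♭ F♭ G♭ A♭.
3rd scale degree = D♭; 7th scale degree (up an octave) = A♭.
Counting 12 letters and 19 half steps from D♭ gives a perfect twelfth.

P12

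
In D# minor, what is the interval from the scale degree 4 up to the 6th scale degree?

D# natural minor: D# E# F# G# A# B C#.
That puts G# below B.
From G# to B: 3 semitones over a third = minor.

minor third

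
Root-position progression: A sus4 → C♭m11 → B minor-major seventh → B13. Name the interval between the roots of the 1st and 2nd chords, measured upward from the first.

The roots are A and C♭.
A up to C♭ is 2 semitones, a whole step narrower than a major third, so the interval is diminished.

diminished 3rd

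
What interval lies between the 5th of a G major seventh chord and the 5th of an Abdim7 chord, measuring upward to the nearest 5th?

The 5th of G major seventh is D; the 5th of Abdim7 is Ebb.
D up to Ebb is 0 semitones, a whole step narrower than a major second, so the interval is diminished.

diminished second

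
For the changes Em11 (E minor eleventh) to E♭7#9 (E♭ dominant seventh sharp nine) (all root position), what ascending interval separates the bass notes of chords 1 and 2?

diminished octave

The roots are E and E♭.
8 letter names make it an octave; at 11 semitones (a half step narrower than perfect) the quality is diminished.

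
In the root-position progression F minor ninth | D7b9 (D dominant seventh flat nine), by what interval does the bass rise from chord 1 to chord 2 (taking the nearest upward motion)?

M6

The roots are F and D.
From F to D is 9 semitones, exactly the major sixth.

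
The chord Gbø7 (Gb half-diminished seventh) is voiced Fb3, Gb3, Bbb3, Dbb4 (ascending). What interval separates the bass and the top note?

The outer voices are Fb3 and Dbb4.
6 letter names make it a sixth; at 8 semitones (a half step narrower than major) the quality is minor.

m6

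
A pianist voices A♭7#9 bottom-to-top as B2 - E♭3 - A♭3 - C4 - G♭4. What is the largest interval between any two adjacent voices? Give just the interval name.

diminished 5th

Adjacent intervals: B2→E♭3 = diminished fourth; E♭3→A♭3 = perfect fourth; A♭3→C4 = major third; C4→G♭4 = diminished fifth.
The largest is C4 to G♭4, a diminished fifth (6 semitones).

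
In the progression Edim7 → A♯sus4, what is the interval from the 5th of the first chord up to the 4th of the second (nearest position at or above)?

augmented third

The 5th of Edim7 is B♭; the 4th of A♯sus4 is D♯.
B♭ up to D♯ is 5 semitones, a half step wider than a major third, so the interval is augmented.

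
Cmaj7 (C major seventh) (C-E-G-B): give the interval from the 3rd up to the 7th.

perfect fifth

So we need the interval from E up to B.
Counting 5 letters and 7 half steps from E gives a perfect fifth.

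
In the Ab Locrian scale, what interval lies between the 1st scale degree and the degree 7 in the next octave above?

The scale runs Ab Bbb Cb Db Ebb Fb Gb.
1st scale degree = Ab; 7th degree (up an octave) = Gb.
Ab up to Gb is 22 semitones, a half step narrower than a major fourteenth, so the interval is minor.

minor 14th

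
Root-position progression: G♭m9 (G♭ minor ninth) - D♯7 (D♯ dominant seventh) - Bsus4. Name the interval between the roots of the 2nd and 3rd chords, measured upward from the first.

minor 6th

The roots are D♯ and B.
From D♯ to B: 8 semitones over a sixth = minor.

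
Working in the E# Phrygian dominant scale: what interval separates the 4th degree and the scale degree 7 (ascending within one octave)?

perfect fourth

E# phrygian dominant: E# F# G## A# B# C# D#.
4th degree = A#; 7th degree = D#.
A# up to D# spans 4 letter names and 5 semitones — a perfect fourth.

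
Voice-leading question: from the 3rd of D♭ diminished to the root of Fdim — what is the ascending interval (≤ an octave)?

A1

The 3rd of D♭ diminished is F♭; the root of Fdim is F.
From F♭ to F: 1 semitone over a unison = augmented.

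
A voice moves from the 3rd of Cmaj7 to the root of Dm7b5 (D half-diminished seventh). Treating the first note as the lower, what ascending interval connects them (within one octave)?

Cmaj7 has E as its 3rd, and Dm7b5 (D half-diminished seventh) has D as its root.
E up to D is 10 semitones, a half step narrower than a major seventh, so the interval is minor.

minor 7th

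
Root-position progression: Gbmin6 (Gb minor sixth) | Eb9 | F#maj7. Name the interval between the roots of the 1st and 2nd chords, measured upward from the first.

The roots are Gb and Eb.
Gb up to Eb spans 6 letter names and 9 semitones — a major sixth.

major sixth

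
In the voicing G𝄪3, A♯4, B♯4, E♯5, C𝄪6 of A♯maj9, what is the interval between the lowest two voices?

m9

Those voices are G𝄪3 and A♯4.
From G𝄪 to A♯: 13 semitones over a ninth = minor.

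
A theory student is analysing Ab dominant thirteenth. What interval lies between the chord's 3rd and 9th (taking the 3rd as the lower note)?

minor seventh

Spelling the chord: Ab C Eb Gb Bb F.
So we need the interval from C up to Bb.
From C to Bb: 10 semitones over a seventh = minor.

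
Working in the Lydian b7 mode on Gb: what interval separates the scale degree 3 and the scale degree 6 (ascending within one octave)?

The scale runs Gb Ab Bb C Db Eb Fb.
The scale degree 3 is Bb and the scale degree 6 is Eb.
Bb up to Eb spans 4 letter names and 5 semitones — a perfect fourth.

P4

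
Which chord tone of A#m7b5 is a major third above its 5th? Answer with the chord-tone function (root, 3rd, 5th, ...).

7th

A#ø: A#-C#-E-G#.
The 5th is E. A major third above E is G#.
G# is the chord's 7th.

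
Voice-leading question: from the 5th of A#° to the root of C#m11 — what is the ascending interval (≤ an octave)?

A#° has E as its 5th, and C#m11 has C# as its root.
E up to C# spans 6 letter names and 9 semitones — a major sixth.

M6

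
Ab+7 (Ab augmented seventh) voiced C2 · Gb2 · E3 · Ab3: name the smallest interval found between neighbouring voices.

diminished fourth

Adjacent intervals: C2→Gb2 = diminished fifth; Gb2→E3 = augmented sixth; E3→Ab3 = diminished fourth.
The smallest is E3 to Ab3, a diminished fourth (4 semitones).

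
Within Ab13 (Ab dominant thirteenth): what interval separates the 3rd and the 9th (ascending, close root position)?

minor seventh

Ab dominant thirteenth: Ab–C–Eb–Gb–Bb–F.
3rd = C; 9th = Bb.
C up to Bb is 10 semitones, a half step narrower than a major seventh, so the interval is minor.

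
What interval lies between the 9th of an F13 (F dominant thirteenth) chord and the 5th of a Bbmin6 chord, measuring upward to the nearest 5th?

minor 7th

F13 (F dominant thirteenth) has G as its 9th, and Bbmin6 has F as its 5th.
7 letter names make it a seventh; at 10 semitones (a half step narrower than major) the quality is minor.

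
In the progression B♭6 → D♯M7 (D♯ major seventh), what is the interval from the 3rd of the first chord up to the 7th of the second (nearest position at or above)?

B♭6 has D as its 3rd, and D♯M7 (D♯ major seventh) has C𝄪 as its 7th.
D up to C𝄪 is 12 semitones, a half step wider than a major seventh, so the interval is augmented.

augmented seventh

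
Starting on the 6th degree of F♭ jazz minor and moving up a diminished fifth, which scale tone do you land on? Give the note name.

The scale is F♭ G♭ A𝄫 B𝄫 C♭ D♭ E♭.
The 6th degree is D♭; a diminished fifth above that is A𝄫 — scale degree 3.

Abb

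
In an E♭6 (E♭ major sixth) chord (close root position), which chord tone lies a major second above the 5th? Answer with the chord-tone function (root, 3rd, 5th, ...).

E♭6: E♭–G–B♭–C.
The 5th is B♭. A major second above B♭ is C.
C is the chord's 6th.

6th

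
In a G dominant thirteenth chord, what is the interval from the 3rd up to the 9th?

m7

G13 is spelled G B D F A E.
That puts B below A.
7 letter names make it a seventh; at 10 semitones (a half step narrower than major) the quality is minor.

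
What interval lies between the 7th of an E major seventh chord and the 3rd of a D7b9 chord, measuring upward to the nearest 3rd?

The 7th of E major seventh is D#; the 3rd of D7b9 is F#.
3 letter names make it a third; at 3 semitones (a half step narrower than major) the quality is minor.

minor 3rd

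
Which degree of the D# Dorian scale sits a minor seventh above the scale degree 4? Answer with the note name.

The scale is D# E# F# G# A# B# C#.
The scale degree 4 is G#; a minor seventh above that is F# — scale degree 3.

F#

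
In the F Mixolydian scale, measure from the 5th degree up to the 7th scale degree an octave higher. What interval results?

Spelling the F Mixolydian scale: F G A Bb C D Eb.
5th degree = C; 7th scale degree (up an octave) = Eb.
10 letter names make it a tenth; at 15 semitones (a half step narrower than major) the quality is minor.

m10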